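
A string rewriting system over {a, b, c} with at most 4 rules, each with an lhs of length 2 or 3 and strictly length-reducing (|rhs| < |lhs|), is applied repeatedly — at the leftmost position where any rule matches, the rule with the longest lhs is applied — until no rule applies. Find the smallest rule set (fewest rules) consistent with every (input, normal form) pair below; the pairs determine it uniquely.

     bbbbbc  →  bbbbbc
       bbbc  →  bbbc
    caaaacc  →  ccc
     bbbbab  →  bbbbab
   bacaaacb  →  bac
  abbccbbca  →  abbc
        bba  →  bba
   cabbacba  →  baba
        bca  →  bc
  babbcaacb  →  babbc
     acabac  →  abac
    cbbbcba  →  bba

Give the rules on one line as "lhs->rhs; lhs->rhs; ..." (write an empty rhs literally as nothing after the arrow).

  | bbbbbc
  | bbbc
  | caaaacc => caaacc => caacc => cacc => ccc
  | bbbbab

acb->ab; ca->c; cb->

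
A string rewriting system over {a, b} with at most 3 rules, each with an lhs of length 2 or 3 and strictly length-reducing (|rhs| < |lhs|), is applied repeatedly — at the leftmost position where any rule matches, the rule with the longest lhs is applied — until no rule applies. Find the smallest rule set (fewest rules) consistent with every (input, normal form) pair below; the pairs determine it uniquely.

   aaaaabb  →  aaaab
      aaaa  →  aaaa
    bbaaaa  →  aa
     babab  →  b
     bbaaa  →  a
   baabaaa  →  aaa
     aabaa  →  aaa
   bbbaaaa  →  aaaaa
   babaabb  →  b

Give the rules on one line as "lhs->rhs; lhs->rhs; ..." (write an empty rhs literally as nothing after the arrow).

  | aaaaabb => aaaab
  | aaaa
  | bbaaaa => baaa => aa
  | babab => bab => b

abb->b; ba->; bbb->a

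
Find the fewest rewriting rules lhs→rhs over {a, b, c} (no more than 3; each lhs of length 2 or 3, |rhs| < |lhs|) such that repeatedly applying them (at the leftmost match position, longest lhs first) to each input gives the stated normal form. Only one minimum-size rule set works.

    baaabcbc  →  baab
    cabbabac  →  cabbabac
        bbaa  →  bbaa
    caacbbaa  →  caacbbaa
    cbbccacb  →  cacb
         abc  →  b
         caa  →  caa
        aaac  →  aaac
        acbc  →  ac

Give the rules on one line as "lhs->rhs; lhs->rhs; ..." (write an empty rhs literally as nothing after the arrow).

  | baaabcbc => baabbc => baab
  | cabbabac
  | bbaa
  | caacbbaa

abc->b; bc->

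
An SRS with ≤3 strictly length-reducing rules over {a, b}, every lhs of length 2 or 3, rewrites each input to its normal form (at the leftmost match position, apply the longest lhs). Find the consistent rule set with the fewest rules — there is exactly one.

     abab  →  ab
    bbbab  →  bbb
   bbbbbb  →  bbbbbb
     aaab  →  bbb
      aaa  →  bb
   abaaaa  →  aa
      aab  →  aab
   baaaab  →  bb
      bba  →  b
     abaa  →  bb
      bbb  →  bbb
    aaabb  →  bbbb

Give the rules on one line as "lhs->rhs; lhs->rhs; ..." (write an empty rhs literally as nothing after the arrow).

aaa->bb; ba->; baa->aa

  | abab => ab
  | bbbab => bbb
  | bbbbbb
  | aaab => bbb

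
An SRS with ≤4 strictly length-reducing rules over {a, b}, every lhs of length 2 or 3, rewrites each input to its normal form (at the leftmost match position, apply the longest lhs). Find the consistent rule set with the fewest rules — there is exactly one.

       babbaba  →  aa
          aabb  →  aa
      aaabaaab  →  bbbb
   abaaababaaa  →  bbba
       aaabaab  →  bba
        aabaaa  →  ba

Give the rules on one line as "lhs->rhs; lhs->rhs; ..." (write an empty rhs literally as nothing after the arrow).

aaa->bb; ab->b; abb->a; baa->ab

  | babbaba => baaba => abba => aa
  | aabb => aa
  | aaabaaab => bbbaaab => bbabab => bbbab => bbbb
  | abaaababaaa => baaababaaa => abababaaa => bababaaa => bbabaaa => bbbaaa => bbaba => bbba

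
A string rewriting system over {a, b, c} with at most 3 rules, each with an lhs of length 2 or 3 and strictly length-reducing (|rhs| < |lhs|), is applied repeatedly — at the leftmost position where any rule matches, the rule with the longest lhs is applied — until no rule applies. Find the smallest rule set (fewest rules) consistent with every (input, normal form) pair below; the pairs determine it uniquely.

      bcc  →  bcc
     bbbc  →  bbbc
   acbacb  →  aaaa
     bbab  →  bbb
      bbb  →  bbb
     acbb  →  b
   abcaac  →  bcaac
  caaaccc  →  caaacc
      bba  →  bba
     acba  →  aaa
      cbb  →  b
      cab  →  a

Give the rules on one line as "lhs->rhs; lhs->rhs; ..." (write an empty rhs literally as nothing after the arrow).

  | bcc
  | bbbc
  | acbacb => aaacb => aaaa
  | bbab => bbb

ab->b; cb->a; ccc->cc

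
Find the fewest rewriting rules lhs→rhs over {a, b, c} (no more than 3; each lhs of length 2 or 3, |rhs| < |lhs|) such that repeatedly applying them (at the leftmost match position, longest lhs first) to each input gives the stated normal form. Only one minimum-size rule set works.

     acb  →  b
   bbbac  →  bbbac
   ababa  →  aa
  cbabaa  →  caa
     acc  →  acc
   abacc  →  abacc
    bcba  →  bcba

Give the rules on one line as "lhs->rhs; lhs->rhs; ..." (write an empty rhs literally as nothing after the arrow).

acb->b; bab->

  | acb => b
  | bbbac
  | ababa => aa
  | cbabaa => caa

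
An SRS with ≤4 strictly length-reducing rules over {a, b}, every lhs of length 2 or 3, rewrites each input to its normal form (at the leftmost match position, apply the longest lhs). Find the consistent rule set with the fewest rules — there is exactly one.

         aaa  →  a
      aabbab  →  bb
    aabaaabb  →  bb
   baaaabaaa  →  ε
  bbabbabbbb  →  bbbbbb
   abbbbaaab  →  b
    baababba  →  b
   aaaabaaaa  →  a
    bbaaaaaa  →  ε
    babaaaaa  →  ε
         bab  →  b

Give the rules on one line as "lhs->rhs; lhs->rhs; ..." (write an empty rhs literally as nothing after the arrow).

  | aaa => a
  | aabbab => bbab => bb
  | aabaaabb => baaabb => aabb => bb
  | baaaabaaa => aaabaaa => abaaa => aaaa => aa => ε

aa->; ab->a; ba->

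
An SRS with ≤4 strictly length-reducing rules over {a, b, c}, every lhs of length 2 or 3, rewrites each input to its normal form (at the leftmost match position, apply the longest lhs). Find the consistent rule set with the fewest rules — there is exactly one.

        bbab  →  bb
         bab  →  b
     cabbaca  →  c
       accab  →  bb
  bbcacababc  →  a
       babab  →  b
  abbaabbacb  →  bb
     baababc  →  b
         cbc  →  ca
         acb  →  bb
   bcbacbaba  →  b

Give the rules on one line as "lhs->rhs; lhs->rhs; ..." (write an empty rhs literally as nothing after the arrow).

aa->b; ac->b; ba->; bc->a

  | bbab => bb
  | bab => b
  | cabbaca => cabca => caaa => cba => c
  | accab => bcab => aab => bb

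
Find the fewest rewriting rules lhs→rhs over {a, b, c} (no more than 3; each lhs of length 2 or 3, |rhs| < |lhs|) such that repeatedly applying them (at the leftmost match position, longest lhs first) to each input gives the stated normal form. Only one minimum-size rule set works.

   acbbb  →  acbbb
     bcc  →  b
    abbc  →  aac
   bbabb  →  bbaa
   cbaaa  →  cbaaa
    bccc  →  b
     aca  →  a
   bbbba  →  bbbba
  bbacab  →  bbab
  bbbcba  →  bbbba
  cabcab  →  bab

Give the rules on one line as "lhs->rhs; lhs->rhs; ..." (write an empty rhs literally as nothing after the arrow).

  | acbbb
  | bcc => bc => b
  | abbc => aac
  | bbabb => bbaa

abb->aa; bc->b; ca->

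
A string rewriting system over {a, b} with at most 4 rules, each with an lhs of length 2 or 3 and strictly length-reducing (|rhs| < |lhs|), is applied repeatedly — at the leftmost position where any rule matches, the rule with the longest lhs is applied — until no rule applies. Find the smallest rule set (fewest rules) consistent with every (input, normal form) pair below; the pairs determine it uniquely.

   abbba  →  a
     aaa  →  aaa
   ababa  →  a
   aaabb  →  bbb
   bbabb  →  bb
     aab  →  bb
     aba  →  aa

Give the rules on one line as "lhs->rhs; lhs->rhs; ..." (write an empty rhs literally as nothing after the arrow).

  | abbba => bbba => bba => ba => a
  | aaa
  | ababa => aaba => bba => ba => a
  | aaabb => abbb => bbb

aab->bb; abb->bb; ba->a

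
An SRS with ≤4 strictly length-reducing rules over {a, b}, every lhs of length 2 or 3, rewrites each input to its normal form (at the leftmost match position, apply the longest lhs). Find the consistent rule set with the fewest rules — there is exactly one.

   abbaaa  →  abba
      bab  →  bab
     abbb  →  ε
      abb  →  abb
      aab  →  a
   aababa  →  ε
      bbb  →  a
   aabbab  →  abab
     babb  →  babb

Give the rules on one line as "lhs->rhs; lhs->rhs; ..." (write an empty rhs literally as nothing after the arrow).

  | abbaaa => abba
  | bab
  | abbb => aa => ε
  | abb

aa->; aab->a; bbb->a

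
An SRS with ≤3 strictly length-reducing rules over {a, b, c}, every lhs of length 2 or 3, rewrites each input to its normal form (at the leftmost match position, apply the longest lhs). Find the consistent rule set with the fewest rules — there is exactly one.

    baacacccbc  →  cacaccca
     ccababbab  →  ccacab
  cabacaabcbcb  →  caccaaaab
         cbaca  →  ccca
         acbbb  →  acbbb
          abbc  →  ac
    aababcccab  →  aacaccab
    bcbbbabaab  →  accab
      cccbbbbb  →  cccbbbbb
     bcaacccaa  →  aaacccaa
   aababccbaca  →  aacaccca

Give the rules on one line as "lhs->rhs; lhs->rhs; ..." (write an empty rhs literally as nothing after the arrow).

ba->c; bc->a

  | baacacccbc => cacacccbc => cacaccca
  | ccababbab => ccacbbab => ccacbcb => ccacab
  | cabacaabcbcb => caccaabcbcb => caccaaabcb => caccaaaab
  | cbaca => ccca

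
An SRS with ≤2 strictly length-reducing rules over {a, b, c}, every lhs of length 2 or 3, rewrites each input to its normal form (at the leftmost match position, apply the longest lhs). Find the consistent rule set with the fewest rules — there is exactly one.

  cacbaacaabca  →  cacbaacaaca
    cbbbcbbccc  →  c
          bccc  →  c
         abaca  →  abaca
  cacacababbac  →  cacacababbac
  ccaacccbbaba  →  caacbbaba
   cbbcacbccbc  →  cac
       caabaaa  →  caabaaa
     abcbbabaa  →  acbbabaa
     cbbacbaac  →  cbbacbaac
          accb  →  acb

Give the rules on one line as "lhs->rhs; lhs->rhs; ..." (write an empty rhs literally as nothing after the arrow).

bc->c; cc->c

  | cacbaacaabca => cacbaacaaca
  | cbbbcbbccc => cbbcbbccc => cbcbbccc => ccbbccc => cbbccc => cbccc => cccc => ccc => cc => c
  | bccc => ccc => cc => c
  | abaca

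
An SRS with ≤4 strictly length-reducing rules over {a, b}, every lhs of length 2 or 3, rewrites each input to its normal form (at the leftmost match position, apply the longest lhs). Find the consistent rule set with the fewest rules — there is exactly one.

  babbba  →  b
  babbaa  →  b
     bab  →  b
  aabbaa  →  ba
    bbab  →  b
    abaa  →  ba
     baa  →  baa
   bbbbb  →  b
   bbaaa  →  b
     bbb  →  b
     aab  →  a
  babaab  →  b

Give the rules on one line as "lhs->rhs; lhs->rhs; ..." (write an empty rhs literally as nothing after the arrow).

  | babbba => bbba => bba => bb => b
  | babbaa => bbaa => bba => bb => b
  | bab => b
  | aabbaa => abaa => ba

ab->; aba->b; bb->b; bba->bb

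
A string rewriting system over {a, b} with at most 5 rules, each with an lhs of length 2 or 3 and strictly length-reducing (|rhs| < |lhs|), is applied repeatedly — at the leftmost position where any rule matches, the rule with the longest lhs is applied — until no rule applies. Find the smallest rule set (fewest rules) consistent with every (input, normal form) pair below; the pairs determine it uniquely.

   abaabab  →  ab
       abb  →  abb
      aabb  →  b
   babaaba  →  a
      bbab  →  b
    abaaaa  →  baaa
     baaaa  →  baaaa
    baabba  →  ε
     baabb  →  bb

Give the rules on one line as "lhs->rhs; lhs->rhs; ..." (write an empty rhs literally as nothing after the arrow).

  | abaabab => babab => ab
  | abb
  | aabb => b
  | babaaba => aaba => a

aab->; aba->b; bab->; bba->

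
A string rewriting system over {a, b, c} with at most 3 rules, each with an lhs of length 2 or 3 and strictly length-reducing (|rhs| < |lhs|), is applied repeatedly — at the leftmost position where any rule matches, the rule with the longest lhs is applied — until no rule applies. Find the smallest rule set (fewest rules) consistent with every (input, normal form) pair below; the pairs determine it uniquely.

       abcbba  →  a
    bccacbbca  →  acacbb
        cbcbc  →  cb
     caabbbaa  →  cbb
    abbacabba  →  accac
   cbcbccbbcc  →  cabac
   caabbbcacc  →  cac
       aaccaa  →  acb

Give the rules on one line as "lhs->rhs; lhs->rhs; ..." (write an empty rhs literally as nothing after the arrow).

  | abcbba => aabba => bbba => bc => a
  | bccacbbca => acacbbca => acacbaa => acacbb
  | cbcbc => cabc => caa => cb
  | caabbbaa => cbbbbaa => cbbca => cbaa => cbb

aa->b; bba->c; bc->a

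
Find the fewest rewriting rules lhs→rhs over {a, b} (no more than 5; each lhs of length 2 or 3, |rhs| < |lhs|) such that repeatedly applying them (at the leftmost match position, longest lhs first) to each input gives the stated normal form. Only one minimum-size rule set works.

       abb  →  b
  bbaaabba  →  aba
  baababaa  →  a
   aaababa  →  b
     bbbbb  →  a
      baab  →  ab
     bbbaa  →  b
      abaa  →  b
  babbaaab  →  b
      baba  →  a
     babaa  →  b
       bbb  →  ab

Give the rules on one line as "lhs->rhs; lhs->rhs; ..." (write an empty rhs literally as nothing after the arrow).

  | abb => aa => b
  | bbaaabba => aaaabba => bbabba => aabba => bbba => aba
  | baababaa => bbbabaa => ababaa => aaa => bb => a
  | aaababa => bbbaba => ababa => aa => b

aa->b; aaa->bb; bab->; bb->a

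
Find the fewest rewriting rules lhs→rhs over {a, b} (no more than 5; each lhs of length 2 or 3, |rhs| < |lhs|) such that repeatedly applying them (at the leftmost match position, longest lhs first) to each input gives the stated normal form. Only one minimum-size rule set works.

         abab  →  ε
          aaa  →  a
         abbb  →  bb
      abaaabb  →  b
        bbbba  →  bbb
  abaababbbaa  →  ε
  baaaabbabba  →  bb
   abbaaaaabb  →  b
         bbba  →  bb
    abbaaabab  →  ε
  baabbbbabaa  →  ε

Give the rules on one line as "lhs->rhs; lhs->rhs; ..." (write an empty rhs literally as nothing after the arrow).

  | abab => ab => ε
  | aaa => a
  | abbb => bb
  | abaaabb => aaabb => abb => b

aa->; ab->; ba->; baa->aa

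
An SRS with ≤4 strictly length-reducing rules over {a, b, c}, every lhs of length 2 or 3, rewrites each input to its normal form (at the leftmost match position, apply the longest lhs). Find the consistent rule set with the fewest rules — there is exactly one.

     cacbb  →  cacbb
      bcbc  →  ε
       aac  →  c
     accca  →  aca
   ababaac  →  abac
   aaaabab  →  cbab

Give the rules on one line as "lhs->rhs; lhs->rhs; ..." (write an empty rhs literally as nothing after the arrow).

  | cacbb
  | bcbc => bc => ε
  | aac => cc => c
  | accca => acca => aca

aa->c; bc->; cc->c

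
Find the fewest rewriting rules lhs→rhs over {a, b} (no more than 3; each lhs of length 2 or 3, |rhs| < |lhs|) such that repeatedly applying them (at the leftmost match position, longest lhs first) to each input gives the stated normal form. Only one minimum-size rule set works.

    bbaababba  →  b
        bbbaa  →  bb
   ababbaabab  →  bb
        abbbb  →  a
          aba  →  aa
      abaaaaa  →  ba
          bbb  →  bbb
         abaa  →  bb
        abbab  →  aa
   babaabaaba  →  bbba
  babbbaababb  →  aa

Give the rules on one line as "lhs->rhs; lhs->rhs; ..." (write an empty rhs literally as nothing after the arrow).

aaa->bb; ab->a; baa->

  | bbaababba => bbabba => bbaba => bbaa => b
  | bbbaa => bb
  | ababbaabab => aabbaabab => aabaabab => aaaabab => bbabab => bbaab => bb
  | abbbb => abbb => abb => ab => a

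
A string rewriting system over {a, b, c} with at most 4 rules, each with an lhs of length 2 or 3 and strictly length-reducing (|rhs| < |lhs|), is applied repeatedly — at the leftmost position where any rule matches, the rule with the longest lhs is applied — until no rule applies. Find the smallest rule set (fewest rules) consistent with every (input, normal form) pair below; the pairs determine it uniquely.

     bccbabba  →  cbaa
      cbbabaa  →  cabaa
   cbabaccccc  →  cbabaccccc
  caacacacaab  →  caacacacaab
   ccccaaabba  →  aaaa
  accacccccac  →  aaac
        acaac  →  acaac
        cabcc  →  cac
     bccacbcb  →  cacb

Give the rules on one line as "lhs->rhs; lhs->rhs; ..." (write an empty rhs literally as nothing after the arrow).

  | bccbabba => cbabba => cbaa
  | cbbabaa => cabaa
  | cbabaccccc
  | caacacacaab

bb->; bc->; cca->ab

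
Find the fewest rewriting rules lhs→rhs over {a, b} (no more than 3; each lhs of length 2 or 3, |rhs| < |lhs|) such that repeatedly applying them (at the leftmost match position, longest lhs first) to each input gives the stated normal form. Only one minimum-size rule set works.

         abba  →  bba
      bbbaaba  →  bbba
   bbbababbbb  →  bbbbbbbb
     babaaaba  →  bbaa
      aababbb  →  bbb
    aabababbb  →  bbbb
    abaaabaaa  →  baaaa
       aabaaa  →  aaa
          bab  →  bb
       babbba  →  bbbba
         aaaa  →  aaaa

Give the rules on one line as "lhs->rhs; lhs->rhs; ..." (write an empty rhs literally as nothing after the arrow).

aab->; ab->b

  | abba => bba
  | bbbaaba => bbba
  | bbbababbbb => bbbbabbbb => bbbbbbbb
  | babaaaba => bbaaaba => bbaa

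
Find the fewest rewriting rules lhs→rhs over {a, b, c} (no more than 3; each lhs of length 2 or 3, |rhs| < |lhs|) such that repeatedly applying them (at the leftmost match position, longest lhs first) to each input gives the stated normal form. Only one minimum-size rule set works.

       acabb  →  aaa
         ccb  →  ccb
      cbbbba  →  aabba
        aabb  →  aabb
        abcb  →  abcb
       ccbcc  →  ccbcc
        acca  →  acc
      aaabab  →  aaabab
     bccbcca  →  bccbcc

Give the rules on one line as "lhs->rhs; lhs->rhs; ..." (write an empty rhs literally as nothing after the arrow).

ca->c; cbb->aa

  | acabb => acbb => aaa
  | ccb
  | cbbbba => aabba
  | aabb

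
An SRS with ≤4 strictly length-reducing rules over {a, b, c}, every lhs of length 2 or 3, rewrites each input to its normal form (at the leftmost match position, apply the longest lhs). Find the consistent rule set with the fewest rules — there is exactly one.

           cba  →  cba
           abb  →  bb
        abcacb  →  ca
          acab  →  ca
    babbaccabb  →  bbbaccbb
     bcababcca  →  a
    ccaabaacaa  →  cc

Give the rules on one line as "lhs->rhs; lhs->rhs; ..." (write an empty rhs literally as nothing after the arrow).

  | cba
  | abb => bb
  | abcacb => bcacb => acb => ca
  | acab => acb => ca

aa->; ab->b; acb->ca; bc->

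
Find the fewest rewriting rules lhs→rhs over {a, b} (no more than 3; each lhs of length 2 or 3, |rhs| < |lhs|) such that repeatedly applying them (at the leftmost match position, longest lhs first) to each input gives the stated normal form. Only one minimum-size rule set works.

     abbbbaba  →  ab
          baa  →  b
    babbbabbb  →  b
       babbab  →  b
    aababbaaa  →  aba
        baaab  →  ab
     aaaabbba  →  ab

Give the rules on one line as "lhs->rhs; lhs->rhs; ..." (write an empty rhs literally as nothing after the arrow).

aa->b; bb->b; bba->ab

  | abbbbaba => abbbaba => abbaba => aabba => bbba => bba => ab
  | baa => bb => b
  | babbbabbb => babbabbb => baabbbb => bbbbbb => bbbbb => bbbb => bbb => bb => b
  | babbab => baabb => bbbb => bbb => bb => b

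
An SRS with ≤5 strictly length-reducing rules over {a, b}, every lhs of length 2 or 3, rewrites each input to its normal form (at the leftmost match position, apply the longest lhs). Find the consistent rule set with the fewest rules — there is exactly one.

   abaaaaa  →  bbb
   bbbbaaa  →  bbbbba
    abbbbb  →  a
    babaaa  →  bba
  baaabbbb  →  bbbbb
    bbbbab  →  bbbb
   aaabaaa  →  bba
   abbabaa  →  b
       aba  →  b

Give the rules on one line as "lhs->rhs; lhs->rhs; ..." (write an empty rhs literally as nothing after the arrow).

  | abaaaaa => aaaaaa => baaaa => bbaa => bbb
  | bbbbaaa => bbbbba
  | abbbbb => abbbb => abbb => abb => ab => a
  | babaaa => baaa => bba

aa->b; aab->; ab->a; bab->b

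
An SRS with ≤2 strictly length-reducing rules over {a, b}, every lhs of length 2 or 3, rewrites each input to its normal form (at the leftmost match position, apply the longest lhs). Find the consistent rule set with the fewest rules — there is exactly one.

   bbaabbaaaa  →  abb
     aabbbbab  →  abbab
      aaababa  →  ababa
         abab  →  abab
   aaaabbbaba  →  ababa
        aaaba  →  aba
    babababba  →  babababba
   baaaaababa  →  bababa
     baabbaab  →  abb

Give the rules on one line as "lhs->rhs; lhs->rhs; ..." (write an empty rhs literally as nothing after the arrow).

aa->; bbb->ab

  | bbaabbaaaa => bbbbaaaa => abbaaaa => abbaa => abb
  | aabbbbab => bbbbab => abbab
  | aaababa => ababa
  | abab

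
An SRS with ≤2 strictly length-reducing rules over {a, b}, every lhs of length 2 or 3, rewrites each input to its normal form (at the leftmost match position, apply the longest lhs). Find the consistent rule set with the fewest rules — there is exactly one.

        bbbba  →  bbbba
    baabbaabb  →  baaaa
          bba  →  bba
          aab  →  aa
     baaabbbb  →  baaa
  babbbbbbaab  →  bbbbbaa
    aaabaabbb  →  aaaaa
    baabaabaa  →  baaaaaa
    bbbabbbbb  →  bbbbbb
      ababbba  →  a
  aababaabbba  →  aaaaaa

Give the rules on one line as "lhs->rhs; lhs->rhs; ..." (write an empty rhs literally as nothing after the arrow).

  | bbbba
  | baabbaabb => baabaabb => baaaabb => baaaab => baaaa
  | bba
  | aab => aa

aab->aa; abb->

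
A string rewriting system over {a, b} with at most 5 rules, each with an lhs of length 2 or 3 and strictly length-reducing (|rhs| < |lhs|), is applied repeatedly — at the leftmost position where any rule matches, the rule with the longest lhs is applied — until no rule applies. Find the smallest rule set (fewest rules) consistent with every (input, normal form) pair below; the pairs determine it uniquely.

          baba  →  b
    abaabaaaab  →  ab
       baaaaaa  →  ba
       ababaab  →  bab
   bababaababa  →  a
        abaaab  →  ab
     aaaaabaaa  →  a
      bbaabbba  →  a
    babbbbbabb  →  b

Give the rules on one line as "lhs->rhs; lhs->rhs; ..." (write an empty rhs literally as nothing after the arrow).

  | baba => b
  | abaabaaaab => abaaaab => aaab => aab => ab
  | baaaaaa => baaaaa => baaaa => baaa => baa => ba
  | ababaab => baab => bab

aa->a; aba->; abb->; bbb->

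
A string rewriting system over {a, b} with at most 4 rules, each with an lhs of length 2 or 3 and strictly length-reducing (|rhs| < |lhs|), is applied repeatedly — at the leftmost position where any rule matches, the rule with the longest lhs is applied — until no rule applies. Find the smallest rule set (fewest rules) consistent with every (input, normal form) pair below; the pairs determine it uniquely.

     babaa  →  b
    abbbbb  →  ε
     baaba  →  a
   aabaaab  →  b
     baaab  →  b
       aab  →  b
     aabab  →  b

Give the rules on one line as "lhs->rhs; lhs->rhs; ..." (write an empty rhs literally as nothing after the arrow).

  | babaa => baa => b
  | abbbbb => bbbb => bb => ε
  | baaba => bba => a
  | aabaaab => baaab => bab => b

aa->; ab->; bb->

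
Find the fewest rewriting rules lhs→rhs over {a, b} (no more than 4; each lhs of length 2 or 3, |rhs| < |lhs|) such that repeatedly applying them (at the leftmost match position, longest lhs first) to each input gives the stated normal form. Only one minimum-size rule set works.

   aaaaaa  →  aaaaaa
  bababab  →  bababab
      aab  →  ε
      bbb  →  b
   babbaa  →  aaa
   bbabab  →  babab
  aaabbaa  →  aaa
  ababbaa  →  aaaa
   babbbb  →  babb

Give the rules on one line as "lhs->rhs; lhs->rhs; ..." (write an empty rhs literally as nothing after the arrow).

  | aaaaaa
  | bababab
  | aab => ε
  | bbb => b

aab->; baa->aa; bba->ba; bbb->b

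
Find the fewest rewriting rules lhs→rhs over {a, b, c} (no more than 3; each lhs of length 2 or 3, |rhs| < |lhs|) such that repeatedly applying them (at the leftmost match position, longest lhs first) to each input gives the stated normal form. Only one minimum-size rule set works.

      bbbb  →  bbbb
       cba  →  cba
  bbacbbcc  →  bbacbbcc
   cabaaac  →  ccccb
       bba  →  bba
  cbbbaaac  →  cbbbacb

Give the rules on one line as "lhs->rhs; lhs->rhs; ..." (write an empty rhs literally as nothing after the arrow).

aac->cb; aba->cc

  | bbbb
  | cba
  | bbacbbcc
  | cabaaac => cccaac => ccccb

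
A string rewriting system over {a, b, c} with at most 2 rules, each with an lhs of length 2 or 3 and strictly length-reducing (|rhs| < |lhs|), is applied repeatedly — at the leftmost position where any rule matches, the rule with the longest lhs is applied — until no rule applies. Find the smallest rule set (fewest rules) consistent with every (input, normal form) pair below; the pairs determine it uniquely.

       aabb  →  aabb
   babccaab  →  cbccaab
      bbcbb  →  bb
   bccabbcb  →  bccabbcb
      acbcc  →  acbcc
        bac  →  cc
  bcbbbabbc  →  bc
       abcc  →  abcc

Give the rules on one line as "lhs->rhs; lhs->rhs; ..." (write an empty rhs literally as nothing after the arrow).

  | aabb
  | babccaab => cbccaab
  | bbcbb => bb
  | bccabbcb

ba->c; cbb->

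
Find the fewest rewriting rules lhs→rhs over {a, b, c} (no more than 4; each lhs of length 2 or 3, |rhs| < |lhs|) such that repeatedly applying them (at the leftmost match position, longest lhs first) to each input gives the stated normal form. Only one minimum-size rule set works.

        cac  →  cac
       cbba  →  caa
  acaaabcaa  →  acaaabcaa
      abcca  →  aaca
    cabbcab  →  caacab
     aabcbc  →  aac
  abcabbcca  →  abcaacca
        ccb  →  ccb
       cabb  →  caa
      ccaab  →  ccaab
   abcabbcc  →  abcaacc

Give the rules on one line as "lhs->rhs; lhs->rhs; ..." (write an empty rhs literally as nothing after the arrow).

  | cac
  | cbba => caa
  | acaaabcaa
  | abcca => aaca

bb->a; bcb->; bcc->ac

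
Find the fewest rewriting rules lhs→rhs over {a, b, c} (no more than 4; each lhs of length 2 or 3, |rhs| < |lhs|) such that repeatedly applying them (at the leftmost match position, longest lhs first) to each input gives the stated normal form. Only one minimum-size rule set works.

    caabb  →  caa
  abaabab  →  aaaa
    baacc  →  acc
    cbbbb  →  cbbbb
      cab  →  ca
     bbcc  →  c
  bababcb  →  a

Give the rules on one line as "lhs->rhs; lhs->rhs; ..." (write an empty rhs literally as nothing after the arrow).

ab->a; ba->; bc->a

  | caabb => caab => caa
  | abaabab => aaabab => aaaab => aaaa
  | baacc => acc
  | cbbbb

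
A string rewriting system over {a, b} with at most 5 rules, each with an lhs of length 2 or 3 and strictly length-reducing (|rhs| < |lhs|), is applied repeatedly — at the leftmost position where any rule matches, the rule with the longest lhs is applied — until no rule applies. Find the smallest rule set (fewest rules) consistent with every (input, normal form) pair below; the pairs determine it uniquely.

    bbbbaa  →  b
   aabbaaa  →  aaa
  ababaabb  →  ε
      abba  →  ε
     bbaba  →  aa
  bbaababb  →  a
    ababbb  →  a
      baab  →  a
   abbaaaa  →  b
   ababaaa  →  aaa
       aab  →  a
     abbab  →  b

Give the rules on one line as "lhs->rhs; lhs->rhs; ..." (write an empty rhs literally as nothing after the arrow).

  | bbbbaa => abbaa => baa => b
  | aabbaaa => abaaa => aaa
  | ababaabb => abaabb => aabb => ab => ε
  | abba => ba => ε

ab->; ba->; baa->b; bb->a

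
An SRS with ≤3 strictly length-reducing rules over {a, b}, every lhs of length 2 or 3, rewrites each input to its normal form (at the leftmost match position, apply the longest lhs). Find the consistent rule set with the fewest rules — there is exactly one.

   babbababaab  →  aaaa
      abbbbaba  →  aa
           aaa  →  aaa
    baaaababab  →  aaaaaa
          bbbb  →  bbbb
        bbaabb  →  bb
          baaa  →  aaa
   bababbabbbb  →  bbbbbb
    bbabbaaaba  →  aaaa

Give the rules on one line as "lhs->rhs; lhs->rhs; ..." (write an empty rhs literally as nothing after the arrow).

  | babbababaab => bbbababaab => bbbaabaab => bbaabaab => baabaab => aabaab => aaaab => aaaa
  | abbbbaba => bbbbaba => bbbbaa => bbbaa => bbaa => baa => aa
  | aaa
  | baaaababab => aaaababab => aaaaabab => aaaaaab => aaaaaa

ab->a; abb->bb; baa->aa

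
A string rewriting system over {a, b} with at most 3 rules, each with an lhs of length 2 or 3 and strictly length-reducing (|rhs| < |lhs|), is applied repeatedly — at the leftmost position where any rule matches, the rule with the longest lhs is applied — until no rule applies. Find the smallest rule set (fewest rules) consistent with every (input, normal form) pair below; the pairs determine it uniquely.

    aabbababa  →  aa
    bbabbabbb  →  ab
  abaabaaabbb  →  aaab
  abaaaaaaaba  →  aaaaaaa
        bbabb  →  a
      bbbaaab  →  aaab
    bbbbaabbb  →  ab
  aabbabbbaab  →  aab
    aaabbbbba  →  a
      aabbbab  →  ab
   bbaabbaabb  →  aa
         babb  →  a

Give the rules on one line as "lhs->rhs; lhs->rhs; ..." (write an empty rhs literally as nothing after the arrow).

  | aabbababa => abaababa => aababa => aaba => aa
  | bbabbabbb => babbabbb => abbabbb => baabbb => aabbb => abab => ab
  | abaabaaabbb => aabaaabbb => aaaabbb => aaabab => aaab
  | abaaaaaaaba => aaaaaaaba => aaaaaaa

aba->a; abb->ba; ba->a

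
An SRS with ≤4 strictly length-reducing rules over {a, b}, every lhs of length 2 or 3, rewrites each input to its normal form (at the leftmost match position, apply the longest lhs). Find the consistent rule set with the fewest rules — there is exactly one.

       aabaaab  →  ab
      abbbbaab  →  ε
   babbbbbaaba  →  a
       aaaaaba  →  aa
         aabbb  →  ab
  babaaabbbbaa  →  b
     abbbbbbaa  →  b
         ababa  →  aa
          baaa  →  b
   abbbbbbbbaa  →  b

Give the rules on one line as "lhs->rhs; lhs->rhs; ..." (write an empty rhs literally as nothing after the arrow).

  | aabaaab => abaaab => aaaab => bab => ab
  | abbbbaab => abbaab => aaab => bb => ε
  | babbbbbaaba => abbbbbaaba => abbbaaba => abaaba => aaaba => bba => a
  | aaaaaba => baaba => aaba => aba => aa

aaa->b; aab->ab; ba->a; bb->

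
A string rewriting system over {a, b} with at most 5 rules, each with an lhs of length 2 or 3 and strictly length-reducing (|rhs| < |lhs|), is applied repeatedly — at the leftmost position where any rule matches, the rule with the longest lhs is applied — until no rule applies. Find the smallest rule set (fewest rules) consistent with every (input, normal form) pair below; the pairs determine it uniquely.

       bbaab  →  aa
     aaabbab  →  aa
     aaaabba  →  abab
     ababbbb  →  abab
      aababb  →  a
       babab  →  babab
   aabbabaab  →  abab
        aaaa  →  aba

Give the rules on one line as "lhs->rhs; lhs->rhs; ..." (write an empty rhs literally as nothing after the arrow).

aaa->ab; aab->aa; bb->a; bbb->

  | bbaab => aaab => abb => aa
  | aaabbab => abbbab => aab => aa
  | aaaabba => ababba => abaaa => abab
  | ababbbb => abab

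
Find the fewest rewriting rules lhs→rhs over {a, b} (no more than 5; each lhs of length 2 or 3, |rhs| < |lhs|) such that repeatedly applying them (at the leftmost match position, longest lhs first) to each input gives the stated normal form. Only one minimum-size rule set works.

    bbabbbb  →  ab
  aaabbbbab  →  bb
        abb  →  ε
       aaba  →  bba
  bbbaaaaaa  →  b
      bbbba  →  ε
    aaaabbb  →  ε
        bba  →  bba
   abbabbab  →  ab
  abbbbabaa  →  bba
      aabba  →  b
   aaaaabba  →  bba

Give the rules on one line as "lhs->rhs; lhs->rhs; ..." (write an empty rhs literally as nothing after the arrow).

  | bbabbbb => bbbb => ab
  | aaabbbbab => babbbbab => bbbab => aab => bb
  | abb => ε
  | aaba => bba

aa->b; aba->; abb->; bbb->a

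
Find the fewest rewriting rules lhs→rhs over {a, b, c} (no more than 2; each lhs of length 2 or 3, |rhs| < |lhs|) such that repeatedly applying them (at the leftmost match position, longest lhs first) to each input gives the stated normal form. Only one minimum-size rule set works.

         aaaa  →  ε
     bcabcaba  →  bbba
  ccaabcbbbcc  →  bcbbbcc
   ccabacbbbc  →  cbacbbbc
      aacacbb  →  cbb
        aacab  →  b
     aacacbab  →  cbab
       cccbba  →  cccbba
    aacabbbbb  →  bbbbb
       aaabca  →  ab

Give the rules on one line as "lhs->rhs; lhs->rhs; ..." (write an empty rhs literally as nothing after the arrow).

  | aaaa => aa => ε
  | bcabcaba => bbcaba => bbba
  | ccaabcbbbcc => cabcbbbcc => bcbbbcc
  | ccabacbbbc => cbacbbbc

aa->; ca->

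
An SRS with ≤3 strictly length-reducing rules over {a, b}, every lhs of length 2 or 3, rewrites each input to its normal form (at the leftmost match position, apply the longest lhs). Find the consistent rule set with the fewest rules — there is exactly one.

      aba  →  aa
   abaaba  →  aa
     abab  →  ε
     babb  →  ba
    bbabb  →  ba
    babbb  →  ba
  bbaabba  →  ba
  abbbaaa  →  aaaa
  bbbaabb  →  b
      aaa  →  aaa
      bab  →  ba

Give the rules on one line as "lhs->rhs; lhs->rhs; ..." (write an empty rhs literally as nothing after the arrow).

  | aba => aa
  | abaaba => aaaba => aa
  | abab => aab => ε
  | babb => bab => ba

aab->; ab->a; bb->b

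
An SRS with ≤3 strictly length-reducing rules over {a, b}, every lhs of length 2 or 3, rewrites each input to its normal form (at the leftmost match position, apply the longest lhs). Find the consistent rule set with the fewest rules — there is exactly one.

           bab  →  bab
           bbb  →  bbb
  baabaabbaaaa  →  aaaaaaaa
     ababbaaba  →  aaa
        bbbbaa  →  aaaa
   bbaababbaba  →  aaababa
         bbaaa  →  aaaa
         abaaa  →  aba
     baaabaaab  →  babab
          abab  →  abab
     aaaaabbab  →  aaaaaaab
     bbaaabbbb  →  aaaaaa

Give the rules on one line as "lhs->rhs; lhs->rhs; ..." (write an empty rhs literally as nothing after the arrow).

  | bab
  | bbb
  | baabaabbaaaa => bbaabbaaaa => aaabbaaaa => aaaaaaaa
  | ababbaaba => abaaaaba => abaaba => abba => aaa

abb->aa; baa->b; bba->aa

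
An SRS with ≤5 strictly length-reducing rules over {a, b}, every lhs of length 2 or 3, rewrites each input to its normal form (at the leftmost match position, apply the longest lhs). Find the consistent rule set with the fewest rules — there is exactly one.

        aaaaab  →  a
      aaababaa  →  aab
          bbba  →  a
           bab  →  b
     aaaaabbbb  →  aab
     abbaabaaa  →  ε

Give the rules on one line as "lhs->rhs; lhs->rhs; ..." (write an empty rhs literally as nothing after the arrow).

  | aaaaab => baab => bb => a
  | aaababaa => bbabaa => aabaa => aab
  | bbba => aba => a
  | bab => b

aaa->b; ba->; baa->b; bb->a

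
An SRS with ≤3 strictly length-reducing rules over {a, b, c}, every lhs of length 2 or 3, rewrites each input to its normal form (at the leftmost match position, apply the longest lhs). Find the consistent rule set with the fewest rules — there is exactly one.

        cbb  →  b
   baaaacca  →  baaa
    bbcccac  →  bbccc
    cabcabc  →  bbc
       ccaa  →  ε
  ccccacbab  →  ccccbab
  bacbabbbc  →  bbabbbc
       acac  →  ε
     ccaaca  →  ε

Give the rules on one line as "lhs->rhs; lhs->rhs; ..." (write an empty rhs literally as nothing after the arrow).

  | cbb => b
  | baaaacca => baaaca => baaa
  | bbcccac => bbccc
  | cabcabc => bcabc => bbc

ac->; ca->; cbb->b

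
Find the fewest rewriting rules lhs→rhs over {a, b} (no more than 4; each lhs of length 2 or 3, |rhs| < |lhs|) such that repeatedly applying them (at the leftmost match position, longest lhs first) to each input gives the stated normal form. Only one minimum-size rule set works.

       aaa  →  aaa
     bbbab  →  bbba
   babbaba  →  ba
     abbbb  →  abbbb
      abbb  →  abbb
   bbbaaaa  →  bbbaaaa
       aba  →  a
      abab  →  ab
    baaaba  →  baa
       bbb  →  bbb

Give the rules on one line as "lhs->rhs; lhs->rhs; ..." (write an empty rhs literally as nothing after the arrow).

  | aaa
  | bbbab => bbba
  | babbaba => bababa => baaba => ba
  | abbbb

aab->; aba->a; bab->ba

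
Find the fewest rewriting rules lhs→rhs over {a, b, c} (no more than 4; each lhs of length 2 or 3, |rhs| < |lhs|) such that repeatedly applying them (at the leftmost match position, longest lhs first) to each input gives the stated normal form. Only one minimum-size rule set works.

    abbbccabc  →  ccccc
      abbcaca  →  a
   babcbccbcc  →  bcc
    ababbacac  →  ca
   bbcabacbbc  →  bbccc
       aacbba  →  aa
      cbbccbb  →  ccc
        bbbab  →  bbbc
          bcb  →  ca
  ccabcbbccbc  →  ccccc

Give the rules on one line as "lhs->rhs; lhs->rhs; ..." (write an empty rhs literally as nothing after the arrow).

  | abbbccabc => cbbccabc => abccabc => cccabc => ccccc
  | abbcaca => cbcaca => acaca => aca => a
  | babcbccbcc => bccbccbcc => bcaccbcc => bccbcc => bcacc => bcc
  | ababbacac => cabbacac => ccbacac => caacac => caac => ca

ab->c; ac->; bcb->ca; cb->a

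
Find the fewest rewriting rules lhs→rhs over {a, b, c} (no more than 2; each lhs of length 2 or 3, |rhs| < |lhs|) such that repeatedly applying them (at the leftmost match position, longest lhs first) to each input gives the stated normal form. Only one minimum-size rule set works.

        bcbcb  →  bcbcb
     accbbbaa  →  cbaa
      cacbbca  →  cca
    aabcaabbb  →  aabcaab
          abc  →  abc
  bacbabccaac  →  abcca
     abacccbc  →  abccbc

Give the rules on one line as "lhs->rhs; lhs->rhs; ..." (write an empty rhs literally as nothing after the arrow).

ac->; bb->

  | bcbcb
  | accbbbaa => cbbbaa => cbaa
  | cacbbca => cbbca => cca
  | aabcaabbb => aabcaab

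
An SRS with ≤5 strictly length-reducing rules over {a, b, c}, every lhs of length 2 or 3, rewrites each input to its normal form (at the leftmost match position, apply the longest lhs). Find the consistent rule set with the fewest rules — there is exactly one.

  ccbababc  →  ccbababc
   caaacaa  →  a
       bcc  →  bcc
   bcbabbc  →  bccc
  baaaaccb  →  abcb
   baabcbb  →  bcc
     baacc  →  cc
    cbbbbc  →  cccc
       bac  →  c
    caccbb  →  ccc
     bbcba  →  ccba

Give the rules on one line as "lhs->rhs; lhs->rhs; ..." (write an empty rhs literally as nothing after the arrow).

  | ccbababc
  | caaacaa => aacaa => abaa => a
  | bcc
  | bcbabbc => bcbacc => bcbbc => bccc

ac->b; baa->; bb->c; ca->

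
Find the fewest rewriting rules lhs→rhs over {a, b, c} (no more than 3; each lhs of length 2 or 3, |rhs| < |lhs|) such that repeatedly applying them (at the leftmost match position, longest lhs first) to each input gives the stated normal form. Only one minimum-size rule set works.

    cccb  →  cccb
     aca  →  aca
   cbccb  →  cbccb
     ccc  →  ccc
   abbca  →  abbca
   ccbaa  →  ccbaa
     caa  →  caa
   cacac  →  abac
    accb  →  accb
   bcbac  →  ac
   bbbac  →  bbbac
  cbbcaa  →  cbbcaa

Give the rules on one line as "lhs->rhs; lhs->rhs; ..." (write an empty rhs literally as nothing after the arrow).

bcb->; cac->ab

  | cccb
  | aca
  | cbccb
  | ccc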